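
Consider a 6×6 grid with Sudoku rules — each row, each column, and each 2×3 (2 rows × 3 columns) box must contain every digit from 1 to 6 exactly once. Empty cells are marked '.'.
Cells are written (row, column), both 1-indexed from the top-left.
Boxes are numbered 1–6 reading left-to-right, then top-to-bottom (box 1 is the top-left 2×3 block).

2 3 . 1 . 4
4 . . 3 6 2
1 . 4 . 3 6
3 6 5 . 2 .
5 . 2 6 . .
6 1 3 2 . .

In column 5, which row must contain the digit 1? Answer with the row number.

5

Consider where 1 can go in column 5.
(1,5) is out (row 1 already has a 1).
(6,5) is out (row 6 already has a 1).
So the only cell in column 5 that can hold 1 is (5,5).
That is row 5.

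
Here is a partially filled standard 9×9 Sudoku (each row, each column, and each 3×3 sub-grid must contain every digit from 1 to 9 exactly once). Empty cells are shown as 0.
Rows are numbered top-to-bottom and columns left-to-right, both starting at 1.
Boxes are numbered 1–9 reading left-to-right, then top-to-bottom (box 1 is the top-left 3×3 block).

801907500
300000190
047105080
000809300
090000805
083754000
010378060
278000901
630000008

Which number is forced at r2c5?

Cell r2c5 itself could take any of {2, 4, 6, 8} by direct elimination.
Consider where 8 can go in row 2.
r2c2 is out (column 2 already has a 8).
r2c3 is out (column 3 already has a 8).
r2c4 is out (column 4 already has a 8).
r2c6 is out (column 6 already has a 8).
r2c9 is out (column 9 already has a 8).
So the only cell in row 2 that can hold 8 is r2c5.
Therefore r2c5 = 8.

8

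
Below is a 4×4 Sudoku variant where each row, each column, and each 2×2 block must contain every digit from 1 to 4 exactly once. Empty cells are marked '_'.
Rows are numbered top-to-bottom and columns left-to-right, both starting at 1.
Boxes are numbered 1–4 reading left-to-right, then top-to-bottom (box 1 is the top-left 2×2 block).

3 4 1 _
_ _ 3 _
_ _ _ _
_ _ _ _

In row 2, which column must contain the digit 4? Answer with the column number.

4

Consider where 4 can go in row 2.
R2C1 is out (box 1 already has a 4).
R2C2 is out (column 2 already has a 4).
So the only cell in row 2 that can hold 4 is R2C4.
That is column 4.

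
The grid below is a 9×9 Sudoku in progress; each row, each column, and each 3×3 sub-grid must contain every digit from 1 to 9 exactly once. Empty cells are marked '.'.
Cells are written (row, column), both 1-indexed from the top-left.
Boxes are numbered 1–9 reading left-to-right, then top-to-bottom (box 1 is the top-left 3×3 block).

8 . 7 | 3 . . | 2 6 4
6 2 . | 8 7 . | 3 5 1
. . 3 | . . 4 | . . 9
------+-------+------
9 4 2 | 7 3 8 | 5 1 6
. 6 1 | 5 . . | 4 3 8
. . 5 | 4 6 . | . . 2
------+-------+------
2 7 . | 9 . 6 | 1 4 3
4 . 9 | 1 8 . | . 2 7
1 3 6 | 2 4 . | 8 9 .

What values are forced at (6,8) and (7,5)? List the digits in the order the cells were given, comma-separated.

7,5

For (6,8):
  Row 6 already contains {2, 4, 5, 6}.
  Column 8 already contains {1, 2, 3, 4, 5, 6, 9}.
  Its 3×3 block (box 6) already contains {1, 2, 3, 4, 5, 6, 8}.
  The only value from 1–9 not eliminated is 7, so (6,8) = 7.
For (7,5):
  Row 7 already contains {1, 2, 3, 4, 6, 7, 9}.
  Column 5 already contains {3, 4, 6, 7, 8}.
  Its 3×3 block (box 8) already contains {1, 2, 4, 6, 8, 9}.
  The only value from 1–9 not eliminated is 5, so (7,5) = 5.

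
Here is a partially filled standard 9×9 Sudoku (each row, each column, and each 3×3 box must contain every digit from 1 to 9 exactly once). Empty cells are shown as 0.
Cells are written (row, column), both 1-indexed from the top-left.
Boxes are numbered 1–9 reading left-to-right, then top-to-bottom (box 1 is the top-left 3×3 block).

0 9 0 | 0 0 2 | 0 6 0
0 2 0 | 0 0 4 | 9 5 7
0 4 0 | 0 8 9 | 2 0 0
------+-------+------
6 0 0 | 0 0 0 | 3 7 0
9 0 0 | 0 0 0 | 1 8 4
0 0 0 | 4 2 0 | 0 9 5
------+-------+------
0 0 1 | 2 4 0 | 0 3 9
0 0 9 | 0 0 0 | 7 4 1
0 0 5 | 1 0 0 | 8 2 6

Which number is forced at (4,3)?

Cell (4,3) itself could take any of {2, 4, 8} by direct elimination.
Consider where 4 can go in column 3.
(1,3) is out (box 1 already has a 4).
(2,3) is out (row 2 already has a 4).
(3,3) is out (row 3 already has a 4).
(5,3) is out (row 5 already has a 4).
(6,3) is out (row 6 already has a 4).
So the only cell in column 3 that can hold 4 is (4,3).
Therefore (4,3) = 4.

4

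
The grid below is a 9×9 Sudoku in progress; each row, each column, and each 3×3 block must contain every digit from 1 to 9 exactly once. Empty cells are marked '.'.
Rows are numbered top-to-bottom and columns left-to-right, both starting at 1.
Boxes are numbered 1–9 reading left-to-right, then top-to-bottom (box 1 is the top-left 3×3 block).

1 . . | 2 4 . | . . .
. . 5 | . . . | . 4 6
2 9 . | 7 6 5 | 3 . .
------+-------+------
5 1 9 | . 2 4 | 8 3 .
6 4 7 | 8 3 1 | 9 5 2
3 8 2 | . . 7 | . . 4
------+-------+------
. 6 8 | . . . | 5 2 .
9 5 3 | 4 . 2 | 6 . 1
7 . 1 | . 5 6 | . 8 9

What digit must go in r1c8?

Cell r1c8 itself could take any of {7, 9} by direct elimination.
Consider where 9 can go in box 3.
r1c7 is out (column 7 already has a 9).
r1c9 is out (column 9 already has a 9).
r2c7 is out (column 7 already has a 9).
r3c8 is out (row 3 already has a 9).
r3c9 is out (row 3 already has a 9).
So the only cell in box 3 that can hold 9 is r1c8.
Therefore r1c8 = 9.

9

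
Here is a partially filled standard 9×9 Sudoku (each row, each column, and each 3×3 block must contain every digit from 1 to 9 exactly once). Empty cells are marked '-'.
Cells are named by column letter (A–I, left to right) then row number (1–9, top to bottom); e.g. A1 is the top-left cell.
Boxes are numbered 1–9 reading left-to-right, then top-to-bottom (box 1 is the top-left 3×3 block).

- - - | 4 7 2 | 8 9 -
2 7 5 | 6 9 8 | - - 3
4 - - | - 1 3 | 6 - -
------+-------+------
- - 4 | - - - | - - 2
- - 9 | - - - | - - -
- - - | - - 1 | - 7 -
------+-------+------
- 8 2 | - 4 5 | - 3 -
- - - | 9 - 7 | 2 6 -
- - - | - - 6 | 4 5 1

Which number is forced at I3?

Cell I3 itself could take any of {5, 7} by direct elimination.
Consider where 7 can go in row 3.
B3 is out (column B already has a 7).
C3 is out (box 1 already has a 7).
D3 is out (box 2 already has a 7).
H3 is out (column H already has a 7).
So the only cell in row 3 that can hold 7 is I3.
Therefore I3 = 7.

7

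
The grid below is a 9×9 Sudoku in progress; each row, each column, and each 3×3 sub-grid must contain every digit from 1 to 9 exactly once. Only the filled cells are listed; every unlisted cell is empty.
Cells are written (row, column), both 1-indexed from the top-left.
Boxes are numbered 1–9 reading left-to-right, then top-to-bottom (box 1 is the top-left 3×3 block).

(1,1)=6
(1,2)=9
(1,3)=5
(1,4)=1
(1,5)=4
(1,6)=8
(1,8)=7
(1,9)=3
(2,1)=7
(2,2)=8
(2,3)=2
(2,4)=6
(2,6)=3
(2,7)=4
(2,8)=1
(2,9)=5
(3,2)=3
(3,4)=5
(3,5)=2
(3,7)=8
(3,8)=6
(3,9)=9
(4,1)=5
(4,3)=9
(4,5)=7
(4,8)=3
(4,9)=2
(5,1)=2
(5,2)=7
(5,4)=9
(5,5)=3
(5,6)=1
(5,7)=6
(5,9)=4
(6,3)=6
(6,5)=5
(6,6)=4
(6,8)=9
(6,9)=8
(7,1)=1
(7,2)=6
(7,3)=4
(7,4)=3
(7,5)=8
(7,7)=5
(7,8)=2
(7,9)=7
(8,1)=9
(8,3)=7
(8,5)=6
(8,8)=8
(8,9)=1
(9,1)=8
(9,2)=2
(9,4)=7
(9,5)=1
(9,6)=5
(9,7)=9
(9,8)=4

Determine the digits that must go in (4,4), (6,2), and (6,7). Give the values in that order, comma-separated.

For (4,4):
  Row 4 already contains {2, 3, 5, 7, 9}.
  Column 4 already contains {1, 3, 5, 6, 7, 9}.
  Its 3×3 block (box 5) already contains {1, 3, 4, 5, 7, 9}.
  The only value from 1–9 not eliminated is 8, so (4,4) = 8.
For (6,2):
  Row 6 already contains {4, 5, 6, 8, 9}.
  Column 2 already contains {2, 3, 6, 7, 8, 9}.
  Its 3×3 block (box 4) already contains {2, 5, 6, 7, 9}.
  The only value from 1–9 not eliminated is 1, so (6,2) = 1.
For (6,7):
  Consider where 7 can go in column 7.
  (1,7) is out (row 1 already has a 7).
  (4,7) is out (row 4 already has a 7).
  (8,7) is out (row 8 already has a 7).
  So the only cell in column 7 that can hold 7 is (6,7).
  So (6,7) = 7.

8,1,7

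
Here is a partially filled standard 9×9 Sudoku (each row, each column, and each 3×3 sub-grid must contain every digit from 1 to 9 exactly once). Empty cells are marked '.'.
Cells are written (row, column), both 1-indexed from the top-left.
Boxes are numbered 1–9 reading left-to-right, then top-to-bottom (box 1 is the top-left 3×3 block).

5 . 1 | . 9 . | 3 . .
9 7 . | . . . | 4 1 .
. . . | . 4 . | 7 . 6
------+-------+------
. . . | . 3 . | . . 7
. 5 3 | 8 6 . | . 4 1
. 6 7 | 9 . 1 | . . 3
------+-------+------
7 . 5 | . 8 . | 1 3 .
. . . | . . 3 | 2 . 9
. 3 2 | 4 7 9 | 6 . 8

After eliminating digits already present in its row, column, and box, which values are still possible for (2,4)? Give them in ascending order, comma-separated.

2,3,5,6

Row 2 already contains {1, 4, 7, 9}.
Column 4 already contains {4, 8, 9}.
Its 3×3 block (box 2) already contains {4, 9}.
Removing those from 1–9 leaves {2, 3, 5, 6} as the candidates for (2,4).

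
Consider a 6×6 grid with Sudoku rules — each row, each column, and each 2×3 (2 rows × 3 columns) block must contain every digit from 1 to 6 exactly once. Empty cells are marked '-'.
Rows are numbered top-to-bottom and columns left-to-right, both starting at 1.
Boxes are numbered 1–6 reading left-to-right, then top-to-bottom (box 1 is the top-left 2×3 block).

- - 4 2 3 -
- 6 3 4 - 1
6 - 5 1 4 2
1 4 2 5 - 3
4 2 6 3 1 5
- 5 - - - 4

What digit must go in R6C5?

Cell R6C5 itself could take any of {2, 6} by direct elimination.
Consider where 2 can go in box 6.
R6C4 is out (column 4 already has a 2).
So the only cell in box 6 that can hold 2 is R6C5.
Therefore R6C5 = 2.

2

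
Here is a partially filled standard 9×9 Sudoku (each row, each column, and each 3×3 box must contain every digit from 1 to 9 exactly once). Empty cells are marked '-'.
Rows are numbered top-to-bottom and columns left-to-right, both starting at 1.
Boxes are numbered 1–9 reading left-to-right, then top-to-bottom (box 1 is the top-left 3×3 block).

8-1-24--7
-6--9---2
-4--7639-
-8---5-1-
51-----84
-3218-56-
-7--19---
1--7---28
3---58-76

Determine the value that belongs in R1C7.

Row 1 already contains {1, 2, 4, 7, 8}.
Column 7 already contains {3, 5}.
Its 3×3 block (box 3) already contains {2, 3, 7, 9}.
The only value from 1–9 not eliminated is 6, so R1C7 = 6.

6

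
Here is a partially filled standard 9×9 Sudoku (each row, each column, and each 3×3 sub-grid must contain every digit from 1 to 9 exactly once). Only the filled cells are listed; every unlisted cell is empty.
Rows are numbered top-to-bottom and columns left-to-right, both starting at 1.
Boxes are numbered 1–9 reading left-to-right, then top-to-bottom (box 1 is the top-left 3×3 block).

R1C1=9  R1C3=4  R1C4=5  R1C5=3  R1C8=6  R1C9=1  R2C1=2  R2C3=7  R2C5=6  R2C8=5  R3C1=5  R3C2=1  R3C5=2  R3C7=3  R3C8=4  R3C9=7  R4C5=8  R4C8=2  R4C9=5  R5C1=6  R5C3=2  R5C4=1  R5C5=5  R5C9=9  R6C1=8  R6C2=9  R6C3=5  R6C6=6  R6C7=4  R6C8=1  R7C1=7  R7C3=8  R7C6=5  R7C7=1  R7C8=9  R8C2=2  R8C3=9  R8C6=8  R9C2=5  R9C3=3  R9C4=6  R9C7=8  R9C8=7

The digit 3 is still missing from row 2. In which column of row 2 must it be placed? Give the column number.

Consider where 3 can go in row 2.
R2C4 is out (box 2 already has a 3).
R2C6 is out (box 2 already has a 3).
R2C7 is out (column 7 already has a 3).
R2C9 is out (box 3 already has a 3).
So the only cell in row 2 that can hold 3 is R2C2.
That is column 2.

2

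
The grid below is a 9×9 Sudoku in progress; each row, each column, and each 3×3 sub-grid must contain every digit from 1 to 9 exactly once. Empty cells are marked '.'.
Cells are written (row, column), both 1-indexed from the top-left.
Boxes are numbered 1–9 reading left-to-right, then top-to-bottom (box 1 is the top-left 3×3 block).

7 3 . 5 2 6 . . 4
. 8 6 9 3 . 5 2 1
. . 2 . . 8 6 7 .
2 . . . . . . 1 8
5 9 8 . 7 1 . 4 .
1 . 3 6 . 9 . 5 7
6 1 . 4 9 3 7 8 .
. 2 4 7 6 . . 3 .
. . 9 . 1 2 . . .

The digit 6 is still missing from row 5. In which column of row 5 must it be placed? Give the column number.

9

Consider where 6 can go in row 5.
(5,4) is out (column 4 already has a 6).
(5,7) is out (column 7 already has a 6).
So the only cell in row 5 that can hold 6 is (5,9).
That is column 9.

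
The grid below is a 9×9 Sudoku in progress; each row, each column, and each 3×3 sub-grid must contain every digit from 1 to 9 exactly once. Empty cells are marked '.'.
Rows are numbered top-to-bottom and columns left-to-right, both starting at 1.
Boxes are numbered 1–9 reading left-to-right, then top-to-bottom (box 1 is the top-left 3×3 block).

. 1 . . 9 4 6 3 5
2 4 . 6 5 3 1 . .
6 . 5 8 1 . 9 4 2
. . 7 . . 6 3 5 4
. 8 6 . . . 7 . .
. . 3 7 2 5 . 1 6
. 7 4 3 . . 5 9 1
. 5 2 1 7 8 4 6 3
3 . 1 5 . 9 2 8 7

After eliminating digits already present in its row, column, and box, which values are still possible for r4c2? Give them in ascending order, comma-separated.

2,9

Row 4 already contains {3, 4, 5, 6, 7}.
Column 2 already contains {1, 4, 5, 7, 8}.
Its 3×3 block (box 4) already contains {3, 6, 7, 8}.
Removing those from 1–9 leaves {2, 9} as the candidates for r4c2.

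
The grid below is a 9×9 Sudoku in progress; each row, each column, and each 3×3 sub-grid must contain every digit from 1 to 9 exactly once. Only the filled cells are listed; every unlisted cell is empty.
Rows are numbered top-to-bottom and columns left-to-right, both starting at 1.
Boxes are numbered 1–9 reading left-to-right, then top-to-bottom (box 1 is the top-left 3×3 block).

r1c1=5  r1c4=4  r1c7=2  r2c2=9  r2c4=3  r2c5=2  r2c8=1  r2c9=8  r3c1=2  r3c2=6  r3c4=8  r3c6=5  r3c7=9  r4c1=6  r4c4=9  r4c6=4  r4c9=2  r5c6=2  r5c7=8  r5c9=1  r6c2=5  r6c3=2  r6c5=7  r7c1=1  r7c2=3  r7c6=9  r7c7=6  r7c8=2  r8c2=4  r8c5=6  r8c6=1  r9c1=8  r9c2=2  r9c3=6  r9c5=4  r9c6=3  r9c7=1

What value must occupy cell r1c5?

Cell r1c5 itself could take any of {1, 9} by direct elimination.
Consider where 9 can go in box 2.
r1c6 is out (column 6 already has a 9).
r2c6 is out (row 2 already has a 9).
r3c5 is out (row 3 already has a 9).
So the only cell in box 2 that can hold 9 is r1c5.
Therefore r1c5 = 9.

9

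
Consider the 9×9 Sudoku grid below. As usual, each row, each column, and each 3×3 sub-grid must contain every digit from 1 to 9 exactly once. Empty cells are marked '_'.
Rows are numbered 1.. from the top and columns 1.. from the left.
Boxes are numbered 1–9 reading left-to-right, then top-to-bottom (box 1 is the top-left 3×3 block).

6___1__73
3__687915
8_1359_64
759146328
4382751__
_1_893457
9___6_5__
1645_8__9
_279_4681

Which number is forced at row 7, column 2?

8

Row 7 already contains {5, 6, 9}.
Column 2 already contains {1, 2, 3, 5, 6}.
Its 3×3 block (box 7) already contains {1, 2, 4, 6, 7, 9}.
The only value from 1–9 not eliminated is 8, so row 7, column 2 = 8.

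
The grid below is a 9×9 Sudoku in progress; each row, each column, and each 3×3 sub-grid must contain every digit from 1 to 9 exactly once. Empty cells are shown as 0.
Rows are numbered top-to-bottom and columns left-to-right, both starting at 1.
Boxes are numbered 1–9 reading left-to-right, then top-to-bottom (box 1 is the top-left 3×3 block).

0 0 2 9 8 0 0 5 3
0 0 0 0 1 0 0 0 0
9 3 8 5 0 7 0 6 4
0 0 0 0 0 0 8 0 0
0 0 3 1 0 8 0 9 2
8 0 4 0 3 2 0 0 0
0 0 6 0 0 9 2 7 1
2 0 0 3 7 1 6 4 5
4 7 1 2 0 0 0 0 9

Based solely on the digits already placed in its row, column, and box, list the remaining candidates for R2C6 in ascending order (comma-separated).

3,4,6

Row 2 already contains {1}.
Column 6 already contains {1, 2, 7, 8, 9}.
Its 3×3 block (box 2) already contains {1, 5, 7, 8, 9}.
Removing those from 1–9 leaves {3, 4, 6} as the candidates for R2C6.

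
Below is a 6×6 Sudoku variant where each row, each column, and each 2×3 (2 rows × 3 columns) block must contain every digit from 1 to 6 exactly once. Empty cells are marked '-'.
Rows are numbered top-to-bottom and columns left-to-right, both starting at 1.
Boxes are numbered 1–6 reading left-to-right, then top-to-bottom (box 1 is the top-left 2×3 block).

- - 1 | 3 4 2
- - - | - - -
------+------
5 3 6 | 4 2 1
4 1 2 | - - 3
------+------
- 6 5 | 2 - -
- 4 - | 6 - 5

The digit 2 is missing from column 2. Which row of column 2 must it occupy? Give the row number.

2

Consider where 2 can go in column 2.
R1C2 is out (row 1 already has a 2).
So the only cell in column 2 that can hold 2 is R2C2.
That is row 2.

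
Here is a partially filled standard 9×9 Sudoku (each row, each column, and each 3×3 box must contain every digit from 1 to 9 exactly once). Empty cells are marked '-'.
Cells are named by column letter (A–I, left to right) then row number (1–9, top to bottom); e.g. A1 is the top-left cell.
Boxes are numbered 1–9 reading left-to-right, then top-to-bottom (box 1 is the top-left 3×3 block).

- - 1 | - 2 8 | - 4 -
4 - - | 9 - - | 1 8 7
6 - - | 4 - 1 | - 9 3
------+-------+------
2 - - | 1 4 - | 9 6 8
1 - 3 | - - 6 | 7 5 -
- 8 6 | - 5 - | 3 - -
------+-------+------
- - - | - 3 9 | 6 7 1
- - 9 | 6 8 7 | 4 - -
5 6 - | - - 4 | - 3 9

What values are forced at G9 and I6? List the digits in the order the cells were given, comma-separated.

For G9:
  Consider where 8 can go in column G.
  G1 is out (row 1 already has a 8).
  G3 is out (box 3 already has a 8).
  So the only cell in column G that can hold 8 is G9.
  So G9 = 8.
For I6:
  Consider where 4 can go in row 6.
  A6 is out (column A already has a 4).
  D6 is out (column D already has a 4).
  F6 is out (column F already has a 4).
  H6 is out (column H already has a 4).
  So the only cell in row 6 that can hold 4 is I6.
  So I6 = 4.

8,4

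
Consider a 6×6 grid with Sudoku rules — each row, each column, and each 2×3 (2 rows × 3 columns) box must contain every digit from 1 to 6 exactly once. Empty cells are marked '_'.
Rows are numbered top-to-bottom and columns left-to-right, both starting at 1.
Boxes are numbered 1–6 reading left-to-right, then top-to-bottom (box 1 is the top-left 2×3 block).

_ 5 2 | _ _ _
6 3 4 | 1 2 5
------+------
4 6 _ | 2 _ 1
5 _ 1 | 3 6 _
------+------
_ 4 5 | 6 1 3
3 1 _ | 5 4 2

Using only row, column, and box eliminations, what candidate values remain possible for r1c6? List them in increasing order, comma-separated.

Row 1 already contains {2, 5}.
Column 6 already contains {1, 2, 3, 5}.
Its 2×3 block (box 2) already contains {1, 2, 5}.
Removing those from 1–6 leaves {4, 6} as the candidates for r1c6.

4,6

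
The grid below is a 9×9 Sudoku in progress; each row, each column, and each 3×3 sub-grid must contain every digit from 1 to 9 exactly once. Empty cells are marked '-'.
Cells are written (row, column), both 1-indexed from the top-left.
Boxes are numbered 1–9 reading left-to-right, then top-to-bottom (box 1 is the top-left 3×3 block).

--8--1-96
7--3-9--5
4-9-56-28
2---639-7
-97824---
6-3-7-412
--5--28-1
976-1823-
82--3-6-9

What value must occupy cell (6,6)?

5

Row 6 already contains {1, 2, 3, 4, 6, 7}.
Column 6 already contains {1, 2, 3, 4, 6, 8, 9}.
Its 3×3 block (box 5) already contains {2, 3, 4, 6, 7, 8}.
The only value from 1–9 not eliminated is 5, so (6,6) = 5.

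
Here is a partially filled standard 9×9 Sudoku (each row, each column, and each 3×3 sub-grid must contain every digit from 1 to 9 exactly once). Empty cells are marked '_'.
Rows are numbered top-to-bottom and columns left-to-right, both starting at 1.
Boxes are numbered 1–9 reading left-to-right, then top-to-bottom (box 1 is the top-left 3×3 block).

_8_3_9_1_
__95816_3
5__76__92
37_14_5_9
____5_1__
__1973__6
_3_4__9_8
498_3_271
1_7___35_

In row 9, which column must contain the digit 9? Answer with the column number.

5

Consider where 9 can go in row 9.
r9c2 is out (column 2 already has a 9).
r9c4 is out (column 4 already has a 9).
r9c6 is out (column 6 already has a 9).
r9c9 is out (column 9 already has a 9).
So the only cell in row 9 that can hold 9 is r9c5.
That is column 5.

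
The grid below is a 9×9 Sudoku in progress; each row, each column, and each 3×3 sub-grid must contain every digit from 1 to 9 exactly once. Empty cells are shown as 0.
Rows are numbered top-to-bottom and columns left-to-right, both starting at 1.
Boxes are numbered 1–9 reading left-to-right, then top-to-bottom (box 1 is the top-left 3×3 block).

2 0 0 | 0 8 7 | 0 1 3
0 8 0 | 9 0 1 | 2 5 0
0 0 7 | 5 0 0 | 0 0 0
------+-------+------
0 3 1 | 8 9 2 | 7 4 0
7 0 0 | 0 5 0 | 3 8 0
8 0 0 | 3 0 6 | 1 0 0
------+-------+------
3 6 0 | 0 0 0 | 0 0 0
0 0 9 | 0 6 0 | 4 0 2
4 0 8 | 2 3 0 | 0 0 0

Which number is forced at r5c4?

1

Cell r5c4 itself could take any of {1, 4} by direct elimination.
Consider where 1 can go in row 5.
r5c2 is out (box 4 already has a 1).
r5c3 is out (column 3 already has a 1).
r5c6 is out (column 6 already has a 1).
r5c9 is out (box 6 already has a 1).
So the only cell in row 5 that can hold 1 is r5c4.
Therefore r5c4 = 1.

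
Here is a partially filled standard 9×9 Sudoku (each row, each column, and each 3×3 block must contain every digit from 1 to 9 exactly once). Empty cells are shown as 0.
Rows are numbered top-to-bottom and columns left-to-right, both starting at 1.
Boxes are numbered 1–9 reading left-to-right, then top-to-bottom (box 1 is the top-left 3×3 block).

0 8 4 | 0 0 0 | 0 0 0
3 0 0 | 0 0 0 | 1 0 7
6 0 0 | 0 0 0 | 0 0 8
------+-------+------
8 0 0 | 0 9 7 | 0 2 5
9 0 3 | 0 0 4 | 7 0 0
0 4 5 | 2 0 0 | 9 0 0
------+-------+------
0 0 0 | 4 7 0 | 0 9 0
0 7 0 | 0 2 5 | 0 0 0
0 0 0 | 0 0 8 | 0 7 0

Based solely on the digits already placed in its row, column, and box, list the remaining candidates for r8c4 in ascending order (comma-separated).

1,3,6,9

Row 8 already contains {2, 5, 7}.
Column 4 already contains {2, 4}.
Its 3×3 block (box 8) already contains {2, 4, 5, 7, 8}.
Removing those from 1–9 leaves {1, 3, 6, 9} as the candidates for r8c4.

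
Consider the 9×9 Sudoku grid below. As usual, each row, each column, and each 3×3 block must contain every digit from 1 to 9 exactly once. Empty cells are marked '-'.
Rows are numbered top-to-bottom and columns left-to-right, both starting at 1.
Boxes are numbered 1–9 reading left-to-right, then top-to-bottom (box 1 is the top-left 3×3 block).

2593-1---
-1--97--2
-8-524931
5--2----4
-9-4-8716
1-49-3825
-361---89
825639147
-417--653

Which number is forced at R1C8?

Cell R1C8 itself could take any of {6, 7} by direct elimination.
Consider where 7 can go in row 1.
R1C5 is out (box 2 already has a 7).
R1C7 is out (column 7 already has a 7).
R1C9 is out (column 9 already has a 7).
So the only cell in row 1 that can hold 7 is R1C8.
Therefore R1C8 = 7.

7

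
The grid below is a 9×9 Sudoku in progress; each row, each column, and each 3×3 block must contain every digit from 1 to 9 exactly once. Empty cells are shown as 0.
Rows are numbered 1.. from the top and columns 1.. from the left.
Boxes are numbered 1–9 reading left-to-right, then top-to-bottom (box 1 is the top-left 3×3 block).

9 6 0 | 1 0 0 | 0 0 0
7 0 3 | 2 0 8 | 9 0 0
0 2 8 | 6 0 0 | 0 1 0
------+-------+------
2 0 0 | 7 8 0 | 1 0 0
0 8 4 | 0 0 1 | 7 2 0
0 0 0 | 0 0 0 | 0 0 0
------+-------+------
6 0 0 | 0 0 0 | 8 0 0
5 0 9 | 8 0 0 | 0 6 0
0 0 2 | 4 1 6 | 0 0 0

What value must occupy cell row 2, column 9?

Cell row 2, column 9 itself could take any of {4, 5, 6} by direct elimination.
Consider where 6 can go in box 3.
row 1, column 7 is out (row 1 already has a 6). row 1, column 8 is out (row 1 already has a 6). row 1, column 9 is out (row 1 already has a 6). row 2, column 8 is out (column 8 already has a 6). The remaining empty cells in box 3 are similarly blocked.
So the only cell in box 3 that can hold 6 is row 2, column 9.
Therefore row 2, column 9 = 6.

6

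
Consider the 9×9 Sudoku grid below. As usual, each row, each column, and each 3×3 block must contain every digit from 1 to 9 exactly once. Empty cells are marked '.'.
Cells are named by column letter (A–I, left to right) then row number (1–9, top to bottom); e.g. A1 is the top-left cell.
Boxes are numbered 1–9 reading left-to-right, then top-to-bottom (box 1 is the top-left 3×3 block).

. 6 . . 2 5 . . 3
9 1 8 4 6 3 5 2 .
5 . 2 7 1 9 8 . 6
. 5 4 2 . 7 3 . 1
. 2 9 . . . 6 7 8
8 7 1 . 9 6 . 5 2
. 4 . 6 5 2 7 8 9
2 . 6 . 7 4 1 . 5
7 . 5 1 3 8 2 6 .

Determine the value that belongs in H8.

3

Row 8 already contains {1, 2, 4, 5, 6, 7}.
Column H already contains {2, 5, 6, 7, 8}.
Its 3×3 block (box 9) already contains {1, 2, 5, 6, 7, 8, 9}.
The only value from 1–9 not eliminated is 3, so H8 = 3.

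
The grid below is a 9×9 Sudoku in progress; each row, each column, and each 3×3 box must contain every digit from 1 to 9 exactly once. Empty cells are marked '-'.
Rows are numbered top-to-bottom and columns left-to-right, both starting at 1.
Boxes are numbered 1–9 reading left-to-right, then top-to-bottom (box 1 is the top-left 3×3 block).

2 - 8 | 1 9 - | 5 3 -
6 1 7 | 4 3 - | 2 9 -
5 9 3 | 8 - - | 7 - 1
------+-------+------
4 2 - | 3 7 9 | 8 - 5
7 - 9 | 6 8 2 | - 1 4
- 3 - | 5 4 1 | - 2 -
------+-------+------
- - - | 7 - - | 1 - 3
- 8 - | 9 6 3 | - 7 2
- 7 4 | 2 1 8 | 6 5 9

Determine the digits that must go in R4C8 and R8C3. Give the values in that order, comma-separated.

For R4C8:
  Row 4 already contains {2, 3, 4, 5, 7, 8, 9}.
  Column 8 already contains {1, 2, 3, 5, 7, 9}.
  Its 3×3 block (box 6) already contains {1, 2, 4, 5, 8}.
  The only value from 1–9 not eliminated is 6, so R4C8 = 6.
For R8C3:
  Consider where 5 can go in row 8.
  R8C1 is out (column 1 already has a 5).
  R8C7 is out (column 7 already has a 5).
  So the only cell in row 8 that can hold 5 is R8C3.
  So R8C3 = 5.

6,5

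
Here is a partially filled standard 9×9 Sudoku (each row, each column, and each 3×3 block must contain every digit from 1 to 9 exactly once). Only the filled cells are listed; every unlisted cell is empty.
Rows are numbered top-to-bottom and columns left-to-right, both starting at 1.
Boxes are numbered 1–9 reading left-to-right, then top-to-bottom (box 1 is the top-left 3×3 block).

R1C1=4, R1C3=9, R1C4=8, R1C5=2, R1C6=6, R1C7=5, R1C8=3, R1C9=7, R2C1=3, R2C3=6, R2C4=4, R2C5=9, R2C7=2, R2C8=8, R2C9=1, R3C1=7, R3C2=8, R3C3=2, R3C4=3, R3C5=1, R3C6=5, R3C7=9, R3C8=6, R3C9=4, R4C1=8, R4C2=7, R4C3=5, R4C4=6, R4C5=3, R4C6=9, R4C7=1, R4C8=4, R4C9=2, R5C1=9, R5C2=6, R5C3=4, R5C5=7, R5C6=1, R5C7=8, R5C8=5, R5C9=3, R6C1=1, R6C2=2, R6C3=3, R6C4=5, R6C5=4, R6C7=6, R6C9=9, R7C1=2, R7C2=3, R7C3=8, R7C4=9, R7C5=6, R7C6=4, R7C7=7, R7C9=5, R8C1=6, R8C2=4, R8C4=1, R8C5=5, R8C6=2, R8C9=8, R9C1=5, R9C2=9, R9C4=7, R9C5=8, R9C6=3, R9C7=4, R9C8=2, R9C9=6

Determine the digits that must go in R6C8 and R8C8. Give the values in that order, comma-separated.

For R6C8:
  Row 6 already contains {1, 2, 3, 4, 5, 6, 9}.
  Column 8 already contains {2, 3, 4, 5, 6, 8}.
  Its 3×3 block (box 6) already contains {1, 2, 3, 4, 5, 6, 8, 9}.
  The only value from 1–9 not eliminated is 7, so R6C8 = 7.
For R8C8:
  Row 8 already contains {1, 2, 4, 5, 6, 8}.
  Column 8 already contains {2, 3, 4, 5, 6, 8}.
  Its 3×3 block (box 9) already contains {2, 4, 5, 6, 7, 8}.
  The only value from 1–9 not eliminated is 9, so R8C8 = 9.

7,9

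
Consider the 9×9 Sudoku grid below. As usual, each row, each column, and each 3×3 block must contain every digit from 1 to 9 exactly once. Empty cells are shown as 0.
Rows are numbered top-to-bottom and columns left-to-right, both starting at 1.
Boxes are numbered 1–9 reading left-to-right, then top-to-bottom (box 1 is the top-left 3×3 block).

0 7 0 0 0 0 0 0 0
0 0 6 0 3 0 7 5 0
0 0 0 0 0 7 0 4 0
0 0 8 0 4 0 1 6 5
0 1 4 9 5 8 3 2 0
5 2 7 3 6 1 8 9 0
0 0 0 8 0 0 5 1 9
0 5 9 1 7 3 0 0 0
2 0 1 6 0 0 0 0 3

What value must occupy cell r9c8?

7

Cell r9c8 itself could take any of {7, 8} by direct elimination.
Consider where 7 can go in row 9.
r9c2 is out (column 2 already has a 7).
r9c5 is out (column 5 already has a 7).
r9c6 is out (column 6 already has a 7).
r9c7 is out (column 7 already has a 7).
So the only cell in row 9 that can hold 7 is r9c8.
Therefore r9c8 = 7.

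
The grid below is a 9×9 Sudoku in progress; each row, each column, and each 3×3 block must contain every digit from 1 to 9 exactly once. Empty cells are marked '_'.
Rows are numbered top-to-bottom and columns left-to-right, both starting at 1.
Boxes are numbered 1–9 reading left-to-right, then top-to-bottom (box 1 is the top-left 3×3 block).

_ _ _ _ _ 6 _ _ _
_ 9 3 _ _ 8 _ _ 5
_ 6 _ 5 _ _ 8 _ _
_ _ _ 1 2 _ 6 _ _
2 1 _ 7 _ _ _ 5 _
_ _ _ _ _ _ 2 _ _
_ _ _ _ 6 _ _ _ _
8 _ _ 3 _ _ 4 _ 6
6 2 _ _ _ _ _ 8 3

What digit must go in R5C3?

6

Cell R5C3 itself could take any of {4, 6, 8, 9} by direct elimination.
Consider where 6 can go in row 5.
R5C5 is out (column 5 already has a 6).
R5C6 is out (column 6 already has a 6).
R5C7 is out (column 7 already has a 6).
R5C9 is out (column 9 already has a 6).
So the only cell in row 5 that can hold 6 is R5C3.
Therefore R5C3 = 6.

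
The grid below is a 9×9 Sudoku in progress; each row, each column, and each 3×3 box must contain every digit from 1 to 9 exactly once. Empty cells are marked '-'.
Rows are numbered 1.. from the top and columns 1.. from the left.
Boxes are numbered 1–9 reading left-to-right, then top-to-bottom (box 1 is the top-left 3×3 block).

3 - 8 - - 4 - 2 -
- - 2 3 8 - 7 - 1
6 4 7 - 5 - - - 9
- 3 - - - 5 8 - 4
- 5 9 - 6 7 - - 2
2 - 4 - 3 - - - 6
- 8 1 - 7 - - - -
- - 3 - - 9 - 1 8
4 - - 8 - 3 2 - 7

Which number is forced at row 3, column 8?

8

Cell row 3, column 8 itself could take any of {3, 8} by direct elimination.
Consider where 8 can go in row 3.
row 3, column 4 is out (column 4 already has a 8).
row 3, column 6 is out (box 2 already has a 8).
row 3, column 7 is out (column 7 already has a 8).
So the only cell in row 3 that can hold 8 is row 3, column 8.
Therefore row 3, column 8 = 8.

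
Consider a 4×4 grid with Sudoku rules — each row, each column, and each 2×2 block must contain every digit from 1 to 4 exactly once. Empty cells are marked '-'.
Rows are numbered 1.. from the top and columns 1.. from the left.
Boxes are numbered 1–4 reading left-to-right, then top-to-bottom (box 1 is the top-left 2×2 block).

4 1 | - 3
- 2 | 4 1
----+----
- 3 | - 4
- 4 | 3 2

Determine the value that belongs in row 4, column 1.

1

Row 4 already contains {2, 3, 4}.
Column 1 already contains {4}.
Its 2×2 block (box 3) already contains {3, 4}.
The only value from 1–4 not eliminated is 1, so row 4, column 1 = 1.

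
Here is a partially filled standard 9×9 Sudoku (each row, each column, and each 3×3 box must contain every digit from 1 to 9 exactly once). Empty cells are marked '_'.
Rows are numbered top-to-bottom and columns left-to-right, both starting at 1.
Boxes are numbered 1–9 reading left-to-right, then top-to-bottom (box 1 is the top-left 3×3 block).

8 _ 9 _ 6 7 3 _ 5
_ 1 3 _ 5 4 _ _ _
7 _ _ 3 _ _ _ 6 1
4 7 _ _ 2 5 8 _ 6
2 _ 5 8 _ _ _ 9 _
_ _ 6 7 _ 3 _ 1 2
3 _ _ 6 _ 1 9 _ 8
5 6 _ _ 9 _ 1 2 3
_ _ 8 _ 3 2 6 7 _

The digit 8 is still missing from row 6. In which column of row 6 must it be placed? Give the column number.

Consider where 8 can go in row 6.
r6c1 is out (column 1 already has a 8).
r6c5 is out (box 5 already has a 8).
r6c7 is out (column 7 already has a 8).
So the only cell in row 6 that can hold 8 is r6c2.
That is column 2.

2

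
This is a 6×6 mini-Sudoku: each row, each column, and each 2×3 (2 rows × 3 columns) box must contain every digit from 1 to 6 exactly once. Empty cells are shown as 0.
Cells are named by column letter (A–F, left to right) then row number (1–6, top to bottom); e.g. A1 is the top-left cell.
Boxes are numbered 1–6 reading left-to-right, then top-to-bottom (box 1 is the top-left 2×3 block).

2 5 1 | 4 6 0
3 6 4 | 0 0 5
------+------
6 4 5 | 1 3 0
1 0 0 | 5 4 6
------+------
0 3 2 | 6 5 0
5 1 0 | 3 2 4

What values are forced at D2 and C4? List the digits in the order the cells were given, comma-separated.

2,3

For D2:
  Row 2 already contains {3, 4, 5, 6}.
  Column D already contains {1, 3, 4, 5, 6}.
  Its 2×3 block (box 2) already contains {4, 5, 6}.
  The only value from 1–6 not eliminated is 2, so D2 = 2.
For C4:
  Row 4 already contains {1, 4, 5, 6}.
  Column C already contains {1, 2, 4, 5}.
  Its 2×3 block (box 3) already contains {1, 4, 5, 6}.
  The only value from 1–6 not eliminated is 3, so C4 = 3.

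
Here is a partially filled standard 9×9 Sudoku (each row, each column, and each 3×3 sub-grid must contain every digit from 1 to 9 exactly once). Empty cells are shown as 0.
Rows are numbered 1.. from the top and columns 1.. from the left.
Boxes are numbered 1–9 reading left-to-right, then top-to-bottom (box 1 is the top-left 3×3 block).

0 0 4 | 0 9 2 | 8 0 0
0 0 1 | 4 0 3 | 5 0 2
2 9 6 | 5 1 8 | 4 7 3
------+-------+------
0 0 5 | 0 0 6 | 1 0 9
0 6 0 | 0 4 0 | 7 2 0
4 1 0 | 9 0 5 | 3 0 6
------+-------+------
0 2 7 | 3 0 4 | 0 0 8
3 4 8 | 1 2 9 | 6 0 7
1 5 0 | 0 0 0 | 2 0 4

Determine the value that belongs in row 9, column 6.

7

Row 9 already contains {1, 2, 4, 5}.
Column 6 already contains {2, 3, 4, 5, 6, 8, 9}.
Its 3×3 block (box 8) already contains {1, 2, 3, 4, 9}.
The only value from 1–9 not eliminated is 7, so row 9, column 6 = 7.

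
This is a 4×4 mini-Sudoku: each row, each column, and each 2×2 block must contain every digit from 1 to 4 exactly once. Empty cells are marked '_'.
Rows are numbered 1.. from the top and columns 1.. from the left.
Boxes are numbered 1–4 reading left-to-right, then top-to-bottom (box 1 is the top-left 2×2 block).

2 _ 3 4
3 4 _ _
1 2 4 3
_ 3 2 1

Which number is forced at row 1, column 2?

1

Row 1 already contains {2, 3, 4}.
Column 2 already contains {2, 3, 4}.
Its 2×2 block (box 1) already contains {2, 3, 4}.
The only value from 1–4 not eliminated is 1, so row 1, column 2 = 1.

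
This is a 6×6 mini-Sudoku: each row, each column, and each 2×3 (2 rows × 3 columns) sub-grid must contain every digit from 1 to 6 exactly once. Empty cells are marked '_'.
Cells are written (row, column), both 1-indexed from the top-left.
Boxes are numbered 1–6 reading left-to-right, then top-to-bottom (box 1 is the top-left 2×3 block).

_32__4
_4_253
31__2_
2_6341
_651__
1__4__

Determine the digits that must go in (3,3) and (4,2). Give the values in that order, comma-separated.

4,5

For (3,3):
  Row 3 already contains {1, 2, 3}.
  Column 3 already contains {2, 5, 6}.
  Its 2×3 block (box 3) already contains {1, 2, 3, 6}.
  The only value from 1–6 not eliminated is 4, so (3,3) = 4.
For (4,2):
  Row 4 already contains {1, 2, 3, 4, 6}.
  Column 2 already contains {1, 3, 4, 6}.
  Its 2×3 block (box 3) already contains {1, 2, 3, 6}.
  The only value from 1–6 not eliminated is 5, so (4,2) = 5.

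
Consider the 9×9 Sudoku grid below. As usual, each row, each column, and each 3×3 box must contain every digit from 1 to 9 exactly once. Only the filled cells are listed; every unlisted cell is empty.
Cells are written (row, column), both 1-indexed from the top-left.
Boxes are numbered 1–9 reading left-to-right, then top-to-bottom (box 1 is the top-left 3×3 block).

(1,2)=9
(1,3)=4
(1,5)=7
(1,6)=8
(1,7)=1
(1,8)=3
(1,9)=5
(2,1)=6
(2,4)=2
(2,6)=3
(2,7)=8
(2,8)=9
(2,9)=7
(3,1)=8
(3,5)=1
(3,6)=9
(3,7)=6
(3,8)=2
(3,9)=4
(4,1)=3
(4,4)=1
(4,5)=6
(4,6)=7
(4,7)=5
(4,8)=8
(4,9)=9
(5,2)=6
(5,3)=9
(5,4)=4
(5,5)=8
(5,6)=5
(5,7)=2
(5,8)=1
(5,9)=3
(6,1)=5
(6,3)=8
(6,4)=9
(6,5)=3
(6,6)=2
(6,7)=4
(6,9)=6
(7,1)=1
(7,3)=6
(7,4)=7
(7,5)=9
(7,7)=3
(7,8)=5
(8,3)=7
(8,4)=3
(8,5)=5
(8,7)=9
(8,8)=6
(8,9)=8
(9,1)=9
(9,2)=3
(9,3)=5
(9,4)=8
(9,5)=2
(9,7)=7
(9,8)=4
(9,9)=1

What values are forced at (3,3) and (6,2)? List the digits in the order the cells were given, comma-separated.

3,1

For (3,3):
  Row 3 already contains {1, 2, 4, 6, 8, 9}.
  Column 3 already contains {4, 5, 6, 7, 8, 9}.
  Its 3×3 block (box 1) already contains {4, 6, 8, 9}.
  The only value from 1–9 not eliminated is 3, so (3,3) = 3.
For (6,2):
  Consider where 1 can go in box 4.
  (4,2) is out (row 4 already has a 1).
  (4,3) is out (row 4 already has a 1).
  (5,1) is out (row 5 already has a 1).
  So the only cell in box 4 that can hold 1 is (6,2).
  So (6,2) = 1.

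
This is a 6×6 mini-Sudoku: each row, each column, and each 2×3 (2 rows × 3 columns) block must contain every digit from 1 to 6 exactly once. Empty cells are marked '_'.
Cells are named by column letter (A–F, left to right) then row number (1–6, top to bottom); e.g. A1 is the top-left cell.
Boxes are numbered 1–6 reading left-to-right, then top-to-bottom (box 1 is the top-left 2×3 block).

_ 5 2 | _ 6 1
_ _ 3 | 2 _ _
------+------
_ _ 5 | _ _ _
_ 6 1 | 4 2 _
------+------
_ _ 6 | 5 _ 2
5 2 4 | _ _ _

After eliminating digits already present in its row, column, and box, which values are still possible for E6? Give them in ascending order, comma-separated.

Row 6 already contains {2, 4, 5}.
Column E already contains {2, 6}.
Its 2×3 block (box 6) already contains {2, 5}.
Removing those from 1–6 leaves {1, 3} as the candidates for E6.

1,3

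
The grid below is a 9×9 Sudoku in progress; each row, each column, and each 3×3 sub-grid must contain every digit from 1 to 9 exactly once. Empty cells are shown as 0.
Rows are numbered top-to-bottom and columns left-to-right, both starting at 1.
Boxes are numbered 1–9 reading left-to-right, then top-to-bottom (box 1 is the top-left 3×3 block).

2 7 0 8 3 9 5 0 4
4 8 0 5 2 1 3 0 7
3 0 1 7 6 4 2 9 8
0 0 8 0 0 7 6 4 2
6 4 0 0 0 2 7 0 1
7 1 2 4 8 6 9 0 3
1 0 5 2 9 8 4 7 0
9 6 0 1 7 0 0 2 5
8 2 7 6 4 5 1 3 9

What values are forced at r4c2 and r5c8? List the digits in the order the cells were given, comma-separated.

For r4c2:
  Consider where 9 can go in column 2.
  r3c2 is out (row 3 already has a 9).
  r7c2 is out (row 7 already has a 9).
  So the only cell in column 2 that can hold 9 is r4c2.
  So r4c2 = 9.
For r5c8:
  Consider where 8 can go in column 8.
  r1c8 is out (row 1 already has a 8).
  r2c8 is out (row 2 already has a 8).
  r6c8 is out (row 6 already has a 8).
  So the only cell in column 8 that can hold 8 is r5c8.
  So r5c8 = 8.

9,8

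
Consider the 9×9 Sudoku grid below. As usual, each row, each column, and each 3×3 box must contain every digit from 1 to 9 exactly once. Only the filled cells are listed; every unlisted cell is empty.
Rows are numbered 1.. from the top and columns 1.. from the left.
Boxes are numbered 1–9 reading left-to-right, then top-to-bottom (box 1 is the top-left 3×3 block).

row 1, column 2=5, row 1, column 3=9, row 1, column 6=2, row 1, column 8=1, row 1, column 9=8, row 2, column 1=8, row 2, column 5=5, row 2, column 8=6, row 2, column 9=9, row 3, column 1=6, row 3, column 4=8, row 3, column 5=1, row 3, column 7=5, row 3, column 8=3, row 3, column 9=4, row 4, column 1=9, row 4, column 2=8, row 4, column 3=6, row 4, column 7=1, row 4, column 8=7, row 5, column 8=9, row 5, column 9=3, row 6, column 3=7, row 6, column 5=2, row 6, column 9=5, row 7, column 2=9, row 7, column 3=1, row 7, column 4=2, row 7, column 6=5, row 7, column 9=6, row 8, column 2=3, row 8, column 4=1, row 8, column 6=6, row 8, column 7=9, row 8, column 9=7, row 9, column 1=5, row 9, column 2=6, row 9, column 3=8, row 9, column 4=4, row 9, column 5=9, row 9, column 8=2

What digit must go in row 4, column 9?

Row 4 already contains {1, 6, 7, 8, 9}.
Column 9 already contains {3, 4, 5, 6, 7, 8, 9}.
Its 3×3 block (box 6) already contains {1, 3, 5, 7, 9}.
The only value from 1–9 not eliminated is 2, so row 4, column 9 = 2.

2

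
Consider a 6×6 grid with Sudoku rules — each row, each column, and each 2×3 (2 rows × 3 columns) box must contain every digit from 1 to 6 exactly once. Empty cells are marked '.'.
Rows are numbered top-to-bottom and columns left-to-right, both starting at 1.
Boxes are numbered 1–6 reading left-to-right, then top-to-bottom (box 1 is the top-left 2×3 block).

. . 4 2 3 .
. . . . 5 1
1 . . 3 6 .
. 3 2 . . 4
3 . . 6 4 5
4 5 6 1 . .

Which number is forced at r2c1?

Cell r2c1 itself could take any of {2, 6} by direct elimination.
Consider where 2 can go in column 1.
r1c1 is out (row 1 already has a 2).
r4c1 is out (row 4 already has a 2).
So the only cell in column 1 that can hold 2 is r2c1.
Therefore r2c1 = 2.

2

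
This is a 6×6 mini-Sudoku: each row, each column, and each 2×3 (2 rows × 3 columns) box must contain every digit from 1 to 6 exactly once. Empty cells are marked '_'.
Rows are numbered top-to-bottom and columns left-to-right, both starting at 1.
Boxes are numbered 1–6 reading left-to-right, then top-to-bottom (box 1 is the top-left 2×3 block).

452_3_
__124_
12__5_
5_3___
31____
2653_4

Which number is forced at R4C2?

Row 4 already contains {3, 5}.
Column 2 already contains {1, 2, 5, 6}.
Its 2×3 block (box 3) already contains {1, 2, 3, 5}.
The only value from 1–6 not eliminated is 4, so R4C2 = 4.

4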